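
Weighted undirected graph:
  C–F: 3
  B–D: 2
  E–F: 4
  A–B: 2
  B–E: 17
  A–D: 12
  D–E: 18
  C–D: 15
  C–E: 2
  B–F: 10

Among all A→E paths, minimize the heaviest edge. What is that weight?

Some routes from A to E:
A→D→B→F→C→E: max(12, 2, 10, 3, 2) = 12
A→D→C→F→E: max(12, 15, 3, 4) = 15
A→D→B→F→E: max(12, 2, 10, 4) = 12
A→B→F→C→E: max(2, 10, 3, 2) = 10
A→B→F→E: max(2, 10, 4) = 10
Best route has worst link 10.

10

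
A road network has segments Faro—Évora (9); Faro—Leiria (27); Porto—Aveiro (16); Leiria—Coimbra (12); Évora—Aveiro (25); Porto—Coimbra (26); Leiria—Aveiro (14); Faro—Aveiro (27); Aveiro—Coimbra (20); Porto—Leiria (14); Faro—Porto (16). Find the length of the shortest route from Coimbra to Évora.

A few of the Coimbra→Évora routes:
Coimbra -> Leiria -> Faro -> Évora: 12 + 27 + 9 = 48
Coimbra -> Aveiro -> Évora: 20 + 25 = 45
Coimbra -> Leiria -> Aveiro -> Évora: 12 + 14 + 25 = 51
Coimbra -> Leiria -> Porto -> Faro -> Évora: 12 + 14 + 16 + 9 = 51
The minimum is 45.

45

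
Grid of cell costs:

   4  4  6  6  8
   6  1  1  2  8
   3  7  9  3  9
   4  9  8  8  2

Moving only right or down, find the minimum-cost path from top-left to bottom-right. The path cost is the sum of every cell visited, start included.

Take (0,0)→(0,1)→(1,1)→(1,2)→(1,3)→(2,3)→(3,3)→(3,4) for a total of 4 + 4 + 1 + 1 + 2 + 3 + 8 + 2 = 25.

25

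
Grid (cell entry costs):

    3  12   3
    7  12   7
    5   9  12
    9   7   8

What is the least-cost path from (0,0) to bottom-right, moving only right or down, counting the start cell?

Cheapest: [0,0]→[1,0]→[2,0]→[2,1]→[3,1]→[3,2]
  3 + 7 + 5 + 9 + 7 + 8 = 39
For comparison, the top-then-right route costs 45.

39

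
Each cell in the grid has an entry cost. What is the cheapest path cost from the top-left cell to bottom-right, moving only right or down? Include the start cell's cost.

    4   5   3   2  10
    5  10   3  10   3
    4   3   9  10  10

37

Take (0,0) -> (0,1) -> (0,2) -> (0,3) -> (0,4) -> (1,4) -> (2,4) for a total of 4 + 5 + 3 + 2 + 10 + 3 + 10 = 37.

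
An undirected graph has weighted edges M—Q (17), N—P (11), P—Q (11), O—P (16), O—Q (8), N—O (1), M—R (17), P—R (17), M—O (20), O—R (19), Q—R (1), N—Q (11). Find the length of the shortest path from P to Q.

Some routes from P to Q:
P→Q: 11
P→R→Q: 17 + 1 = 18
P→N→Q: 11 + 11 = 22
P→N→O→Q: 11 + 1 + 8 = 20
Shortest: 11.

11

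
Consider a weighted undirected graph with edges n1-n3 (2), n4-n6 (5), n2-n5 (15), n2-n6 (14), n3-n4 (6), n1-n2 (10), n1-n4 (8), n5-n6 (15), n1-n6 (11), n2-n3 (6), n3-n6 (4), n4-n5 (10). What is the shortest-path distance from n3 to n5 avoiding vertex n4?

19

Some routes from n3 to n5 avoiding n4:
n3 → n6 → n5: 4 + 15 = 19
n3 → n2 → n5: 6 + 15 = 21
n3 → n1 → n6 → n5: 2 + 11 + 15 = 28
n3 → n1 → n2 → n5: 2 + 10 + 15 = 27
The minimum is 19.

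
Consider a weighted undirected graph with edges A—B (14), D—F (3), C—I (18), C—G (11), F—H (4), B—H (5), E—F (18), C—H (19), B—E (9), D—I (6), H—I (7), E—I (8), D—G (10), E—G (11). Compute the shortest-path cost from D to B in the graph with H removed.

23

Candidate routes:
D - I - E - B: 6 + 8 + 9 = 23
D - G - C - I - E - B: 10 + 11 + 18 + 8 + 9 = 56
D - I - C - G - E - B: 6 + 18 + 11 + 11 + 9 = 55
D - F - E - B: 3 + 18 + 9 = 30
D - G - E - B: 10 + 11 + 9 = 30
Best route has total 23.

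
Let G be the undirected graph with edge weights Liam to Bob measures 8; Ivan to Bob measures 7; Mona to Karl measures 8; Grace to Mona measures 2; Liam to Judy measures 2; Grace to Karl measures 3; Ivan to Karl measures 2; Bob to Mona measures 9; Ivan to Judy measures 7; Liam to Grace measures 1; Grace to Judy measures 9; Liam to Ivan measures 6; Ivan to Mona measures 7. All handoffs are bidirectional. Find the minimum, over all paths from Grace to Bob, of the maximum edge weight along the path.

7

Some routes from Grace to Bob:
Grace -> Liam -> Judy -> Ivan -> Bob: max(1, 2, 7, 7) = 7
Grace -> Liam -> Ivan -> Bob: max(1, 6, 7) = 7
Grace -> Mona -> Karl -> Ivan -> Bob: max(2, 8, 2, 7) = 8
Grace -> Mona -> Ivan -> Bob: max(2, 7, 7) = 7
Grace -> Karl -> Ivan -> Bob: max(3, 2, 7) = 7
Smallest bottleneck: 7.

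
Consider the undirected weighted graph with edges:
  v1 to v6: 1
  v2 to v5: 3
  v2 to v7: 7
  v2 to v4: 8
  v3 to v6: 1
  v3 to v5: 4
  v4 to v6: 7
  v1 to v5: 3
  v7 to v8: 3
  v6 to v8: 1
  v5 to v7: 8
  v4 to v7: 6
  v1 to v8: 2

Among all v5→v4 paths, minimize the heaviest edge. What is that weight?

A few of the v5→v4 routes:
v5 -> v3 -> v6 -> v8 -> v7 -> v4: max(4, 1, 1, 3, 6) = 6
v5 -> v1 -> v8 -> v6 -> v4: max(3, 2, 1, 7) = 7
v5 -> v3 -> v6 -> v1 -> v8 -> v7 -> v4: max(4, 1, 1, 2, 3, 6) = 6
v5 -> v1 -> v8 -> v7 -> v4: max(3, 2, 3, 6) = 6
v5 -> v1 -> v6 -> v8 -> v7 -> v4: max(3, 1, 1, 3, 6) = 6
Smallest bottleneck: 6.

6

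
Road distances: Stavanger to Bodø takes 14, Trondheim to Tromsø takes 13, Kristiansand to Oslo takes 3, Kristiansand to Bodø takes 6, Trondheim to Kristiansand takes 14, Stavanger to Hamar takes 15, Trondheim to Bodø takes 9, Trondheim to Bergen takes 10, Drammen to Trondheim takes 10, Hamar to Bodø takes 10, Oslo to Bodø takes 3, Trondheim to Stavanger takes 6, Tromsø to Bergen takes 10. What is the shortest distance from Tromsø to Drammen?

Paths from Tromsø to Drammen:
Tromsø → Bergen → Trondheim → Drammen: 10 + 10 + 10 = 30
Tromsø → Trondheim → Drammen: 13 + 10 = 23
Best route has total 23.

23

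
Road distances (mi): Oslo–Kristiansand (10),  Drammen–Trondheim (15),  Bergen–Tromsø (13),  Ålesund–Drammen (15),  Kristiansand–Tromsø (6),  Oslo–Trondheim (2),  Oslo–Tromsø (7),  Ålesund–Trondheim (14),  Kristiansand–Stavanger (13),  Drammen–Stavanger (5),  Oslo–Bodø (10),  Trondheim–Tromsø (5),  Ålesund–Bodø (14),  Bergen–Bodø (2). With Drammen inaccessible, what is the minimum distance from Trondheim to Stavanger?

24

A few of the Trondheim→Stavanger routes:
Trondheim → Tromsø → Oslo → Kristiansand → Stavanger: 5 + 7 + 10 + 13 = 35
Trondheim → Oslo → Kristiansand → Stavanger: 2 + 10 + 13 = 25
Trondheim → Tromsø → Kristiansand → Stavanger: 5 + 6 + 13 = 24
Trondheim → Oslo → Tromsø → Kristiansand → Stavanger: 2 + 7 + 6 + 13 = 28
Best route has total 24 mi.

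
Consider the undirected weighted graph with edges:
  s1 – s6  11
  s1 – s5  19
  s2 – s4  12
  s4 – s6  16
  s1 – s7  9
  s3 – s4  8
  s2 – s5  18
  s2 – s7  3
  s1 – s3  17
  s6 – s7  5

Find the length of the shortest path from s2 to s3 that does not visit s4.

29

Routes from s2 to s3 avoiding s4:
s2-s5-s1-s3: 18 + 19 + 17 = 54
s2-s7-s1-s3: 3 + 9 + 17 = 29
s2-s7-s6-s1-s3: 3 + 5 + 11 + 17 = 36
The minimum is 29.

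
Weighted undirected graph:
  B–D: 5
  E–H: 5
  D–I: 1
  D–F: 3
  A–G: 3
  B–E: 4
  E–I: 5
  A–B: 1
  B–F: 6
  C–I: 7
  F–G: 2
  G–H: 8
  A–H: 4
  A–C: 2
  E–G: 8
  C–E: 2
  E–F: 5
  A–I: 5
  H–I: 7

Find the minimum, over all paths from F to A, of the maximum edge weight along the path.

Checking several routes:
F - G - A: max(2, 3) = 3
F - E - B - D - I - A: max(5, 4, 5, 1, 5) = 5
F - E - I - D - B - A: max(5, 5, 1, 5, 1) = 5
F - E - B - A: max(5, 4, 1) = 5
The minimum achievable maximum is 3.

3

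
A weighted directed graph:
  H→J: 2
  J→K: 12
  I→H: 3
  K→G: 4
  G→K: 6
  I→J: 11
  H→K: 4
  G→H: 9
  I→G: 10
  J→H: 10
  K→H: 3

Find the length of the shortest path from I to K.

7

A few of the I→K routes:
I - H - J - K: 3 + 2 + 12 = 17
I - H - K: 3 + 4 = 7
I - G - K: 10 + 6 = 16
Shortest: 7.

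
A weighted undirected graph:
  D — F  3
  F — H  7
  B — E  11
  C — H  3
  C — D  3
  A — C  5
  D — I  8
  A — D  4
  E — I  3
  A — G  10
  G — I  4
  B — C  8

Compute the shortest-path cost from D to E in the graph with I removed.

22

Paths from D to E avoiding I:
D -> C -> B -> E: 3 + 8 + 11 = 22
D -> A -> C -> B -> E: 4 + 5 + 8 + 11 = 28
D -> F -> H -> C -> B -> E: 3 + 7 + 3 + 8 + 11 = 32
Best route has total 22.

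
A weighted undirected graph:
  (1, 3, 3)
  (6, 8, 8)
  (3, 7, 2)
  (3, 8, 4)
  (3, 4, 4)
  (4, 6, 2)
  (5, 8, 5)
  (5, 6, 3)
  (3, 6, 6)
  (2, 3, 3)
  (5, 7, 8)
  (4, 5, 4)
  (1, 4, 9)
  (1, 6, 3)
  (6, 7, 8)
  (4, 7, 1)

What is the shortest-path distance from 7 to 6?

3

Some routes from 7 to 6:
7 -> 6: 8
7 -> 4 -> 5 -> 6: 1 + 4 + 3 = 8
7 -> 4 -> 6: 1 + 2 = 3
The minimum is 3.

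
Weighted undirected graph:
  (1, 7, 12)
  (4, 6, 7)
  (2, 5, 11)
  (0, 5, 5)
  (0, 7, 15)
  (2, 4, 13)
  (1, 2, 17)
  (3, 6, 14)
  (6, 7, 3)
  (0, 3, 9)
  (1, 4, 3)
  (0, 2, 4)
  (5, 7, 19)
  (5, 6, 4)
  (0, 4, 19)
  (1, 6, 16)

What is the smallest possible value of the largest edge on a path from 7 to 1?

Some routes from 7 to 1:
7 -> 6 -> 5 -> 2 -> 4 -> 1: max(3, 4, 11, 13, 3) = 13
7 -> 6 -> 3 -> 0 -> 2 -> 4 -> 1: max(3, 14, 9, 4, 13, 3) = 14
7 -> 6 -> 4 -> 1: max(3, 7, 3) = 7
7 -> 6 -> 5 -> 0 -> 2 -> 4 -> 1: max(3, 4, 5, 4, 13, 3) = 13
7 -> 1: max(12) = 12
Best route has worst link 7.

7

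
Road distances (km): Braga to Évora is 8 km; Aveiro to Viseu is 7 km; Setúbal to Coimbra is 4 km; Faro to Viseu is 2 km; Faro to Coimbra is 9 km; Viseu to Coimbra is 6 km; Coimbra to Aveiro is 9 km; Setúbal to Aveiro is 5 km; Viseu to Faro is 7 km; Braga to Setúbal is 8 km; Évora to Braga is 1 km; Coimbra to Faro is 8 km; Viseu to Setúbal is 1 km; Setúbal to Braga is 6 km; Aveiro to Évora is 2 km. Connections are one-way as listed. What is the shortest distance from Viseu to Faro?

7

Paths from Viseu to Faro:
Viseu -> Faro: 7
Viseu -> Setúbal -> Coimbra -> Faro: 1 + 4 + 8 = 13
Viseu -> Coimbra -> Faro: 6 + 8 = 14
The minimum is 7 km.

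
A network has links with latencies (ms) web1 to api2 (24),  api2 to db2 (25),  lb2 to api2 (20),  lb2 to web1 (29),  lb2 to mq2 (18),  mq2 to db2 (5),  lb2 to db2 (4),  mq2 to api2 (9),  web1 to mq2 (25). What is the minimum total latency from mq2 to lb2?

9

Comparing a few candidate routes:
mq2 - lb2: 18
mq2 - api2 - db2 - lb2: 9 + 25 + 4 = 38
mq2 - db2 - lb2: 5 + 4 = 9
mq2 - api2 - lb2: 9 + 20 = 29
Shortest: 9 ms.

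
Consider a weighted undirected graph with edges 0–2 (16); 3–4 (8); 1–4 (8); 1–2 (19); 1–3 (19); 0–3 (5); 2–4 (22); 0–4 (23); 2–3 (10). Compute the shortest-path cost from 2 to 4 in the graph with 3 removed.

Paths from 2 to 4 avoiding 3:
2 -> 4: 22
2 -> 1 -> 4: 19 + 8 = 27
2 -> 0 -> 4: 16 + 23 = 39
Shortest: 22.

22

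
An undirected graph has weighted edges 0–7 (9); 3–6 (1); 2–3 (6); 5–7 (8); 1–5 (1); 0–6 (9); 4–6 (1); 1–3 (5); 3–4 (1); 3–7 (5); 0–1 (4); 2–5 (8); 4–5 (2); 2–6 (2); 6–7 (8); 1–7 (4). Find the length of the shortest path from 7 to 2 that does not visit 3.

10

Some routes from 7 to 2 avoiding 3:
7→6→2: 8 + 2 = 10
7→1→5→4→6→2: 4 + 1 + 2 + 1 + 2 = 10
7→1→5→2: 4 + 1 + 8 = 13
Best route has total 10.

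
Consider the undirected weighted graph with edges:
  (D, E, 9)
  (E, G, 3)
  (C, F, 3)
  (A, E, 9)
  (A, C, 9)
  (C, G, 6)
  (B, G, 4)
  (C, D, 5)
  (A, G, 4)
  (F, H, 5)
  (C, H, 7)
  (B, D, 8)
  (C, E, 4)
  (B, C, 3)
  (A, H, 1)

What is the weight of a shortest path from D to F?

A few of the D→F routes:
D -> E -> C -> F: 9 + 4 + 3 = 16
D -> C -> H -> F: 5 + 7 + 5 = 17
D -> C -> F: 5 + 3 = 8
D -> B -> C -> F: 8 + 3 + 3 = 14
The minimum is 8.

8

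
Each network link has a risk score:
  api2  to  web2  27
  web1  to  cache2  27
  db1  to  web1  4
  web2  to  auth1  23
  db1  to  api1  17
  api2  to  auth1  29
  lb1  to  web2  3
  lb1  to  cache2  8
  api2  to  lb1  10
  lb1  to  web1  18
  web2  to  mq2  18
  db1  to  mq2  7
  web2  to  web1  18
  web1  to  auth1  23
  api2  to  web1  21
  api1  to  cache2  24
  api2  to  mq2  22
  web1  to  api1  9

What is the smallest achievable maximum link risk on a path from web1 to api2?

Some routes from web1 to api2:
web1 - db1 - mq2 - web2 - lb1 - api2: max(4, 7, 18, 3, 10) = 18
web1 - web2 - lb1 - api2: max(18, 3, 10) = 18
web1 - api2: max(21) = 21
web1 - lb1 - api2: max(18, 10) = 18
web1 - api1 - db1 - mq2 - web2 - lb1 - api2: max(9, 17, 7, 18, 3, 10) = 18
Best route has worst link 18.

18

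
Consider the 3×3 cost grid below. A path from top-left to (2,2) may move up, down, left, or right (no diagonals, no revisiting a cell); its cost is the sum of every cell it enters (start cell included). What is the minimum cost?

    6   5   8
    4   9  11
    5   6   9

30

Cheapest: (0,0)→(1,0)→(2,0)→(2,1)→(2,2)
  6 + 4 + 5 + 6 + 9 = 30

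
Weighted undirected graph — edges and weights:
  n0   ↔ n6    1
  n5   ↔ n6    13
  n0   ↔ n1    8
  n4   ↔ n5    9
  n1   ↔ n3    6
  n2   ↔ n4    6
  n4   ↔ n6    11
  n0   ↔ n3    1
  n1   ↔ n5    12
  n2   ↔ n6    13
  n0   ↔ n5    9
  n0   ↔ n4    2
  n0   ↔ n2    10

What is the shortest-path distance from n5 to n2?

A few of the n5→n2 routes:
n5 -> n4 -> n0 -> n2: 9 + 2 + 10 = 21
n5 -> n6 -> n0 -> n4 -> n2: 13 + 1 + 2 + 6 = 22
n5 -> n0 -> n4 -> n2: 9 + 2 + 6 = 17
n5 -> n0 -> n2: 9 + 10 = 19
n5 -> n0 -> n6 -> n2: 9 + 1 + 13 = 23
n5 -> n4 -> n2: 9 + 6 = 15
Best route has total 15.

15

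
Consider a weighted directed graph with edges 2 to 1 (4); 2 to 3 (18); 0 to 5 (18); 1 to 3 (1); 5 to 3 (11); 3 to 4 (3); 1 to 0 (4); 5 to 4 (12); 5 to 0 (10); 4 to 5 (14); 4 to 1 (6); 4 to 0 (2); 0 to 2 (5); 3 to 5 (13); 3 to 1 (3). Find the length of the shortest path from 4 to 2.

Some routes from 4 to 2:
4 -> 1 -> 3 -> 5 -> 0 -> 2: 6 + 1 + 13 + 10 + 5 = 35
4 -> 0 -> 2: 2 + 5 = 7
4 -> 1 -> 0 -> 2: 6 + 4 + 5 = 15
4 -> 5 -> 0 -> 2: 14 + 10 + 5 = 29
Shortest: 7.

7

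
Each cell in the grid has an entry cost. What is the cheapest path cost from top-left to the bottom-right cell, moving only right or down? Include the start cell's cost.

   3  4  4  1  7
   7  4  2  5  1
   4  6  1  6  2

20

Best path: [0,0] → [0,1] → [0,2] → [0,3] → [1,3] → [1,4] → [2,4]
Cost: 3 + 4 + 4 + 1 + 5 + 1 + 2 = 20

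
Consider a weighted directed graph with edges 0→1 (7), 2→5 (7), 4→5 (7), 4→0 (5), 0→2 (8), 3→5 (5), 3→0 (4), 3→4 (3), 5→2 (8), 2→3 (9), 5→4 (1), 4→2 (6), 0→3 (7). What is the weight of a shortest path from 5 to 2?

Candidate routes:
5→2: 8
5→4→0→2: 1 + 5 + 8 = 14
5→4→2: 1 + 6 = 7
Best route has total 7.

7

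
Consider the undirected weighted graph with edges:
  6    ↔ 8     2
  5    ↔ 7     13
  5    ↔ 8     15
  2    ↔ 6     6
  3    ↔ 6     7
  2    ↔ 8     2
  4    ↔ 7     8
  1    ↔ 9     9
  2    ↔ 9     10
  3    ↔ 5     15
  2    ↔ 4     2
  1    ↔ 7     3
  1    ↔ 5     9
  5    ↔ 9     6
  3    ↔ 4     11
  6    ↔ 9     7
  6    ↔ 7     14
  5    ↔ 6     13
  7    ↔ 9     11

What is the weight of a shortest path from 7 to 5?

A few of the 7→5 routes:
7→5: 13
7→1→5: 3 + 9 = 12
7→6→5: 14 + 13 = 27
7→9→5: 11 + 6 = 17
7→1→9→5: 3 + 9 + 6 = 18
7→4→2→9→5: 8 + 2 + 10 + 6 = 26
Best route has total 12.

12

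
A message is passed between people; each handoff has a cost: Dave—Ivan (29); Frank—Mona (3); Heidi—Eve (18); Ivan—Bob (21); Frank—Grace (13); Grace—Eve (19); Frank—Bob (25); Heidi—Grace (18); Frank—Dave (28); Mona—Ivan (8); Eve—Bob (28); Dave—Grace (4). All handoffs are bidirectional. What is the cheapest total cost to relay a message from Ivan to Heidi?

42

Some routes from Ivan to Heidi:
Ivan→Dave→Grace→Eve→Heidi: 29 + 4 + 19 + 18 = 70
Ivan→Mona→Frank→Dave→Grace→Heidi: 8 + 3 + 28 + 4 + 18 = 61
Ivan→Bob→Eve→Heidi: 21 + 28 + 18 = 67
Ivan→Mona→Frank→Grace→Eve→Heidi: 8 + 3 + 13 + 19 + 18 = 61
Ivan→Mona→Frank→Grace→Heidi: 8 + 3 + 13 + 18 = 42
Ivan→Dave→Grace→Heidi: 29 + 4 + 18 = 51
Best route has total 42.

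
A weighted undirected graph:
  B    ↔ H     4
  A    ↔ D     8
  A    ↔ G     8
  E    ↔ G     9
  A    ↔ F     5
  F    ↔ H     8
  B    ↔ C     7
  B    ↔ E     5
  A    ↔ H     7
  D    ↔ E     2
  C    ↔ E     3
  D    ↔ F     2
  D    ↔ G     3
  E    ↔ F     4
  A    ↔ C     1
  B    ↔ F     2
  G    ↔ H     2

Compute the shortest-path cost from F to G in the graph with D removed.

Checking several routes:
F-B-H-G: 2 + 4 + 2 = 8
F-H-G: 8 + 2 = 10
F-E-G: 4 + 9 = 13
The minimum is 8.

8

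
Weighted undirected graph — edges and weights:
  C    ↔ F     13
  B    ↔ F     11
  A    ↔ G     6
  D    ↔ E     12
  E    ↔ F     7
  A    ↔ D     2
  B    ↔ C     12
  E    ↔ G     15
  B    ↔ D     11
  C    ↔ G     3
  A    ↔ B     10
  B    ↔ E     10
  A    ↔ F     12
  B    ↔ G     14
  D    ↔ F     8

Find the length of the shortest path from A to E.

Comparing a few candidate routes:
A - F - E: 12 + 7 = 19
A - D - E: 2 + 12 = 14
A - D - F - E: 2 + 8 + 7 = 17
A - B - E: 10 + 10 = 20
Best route has total 14.

14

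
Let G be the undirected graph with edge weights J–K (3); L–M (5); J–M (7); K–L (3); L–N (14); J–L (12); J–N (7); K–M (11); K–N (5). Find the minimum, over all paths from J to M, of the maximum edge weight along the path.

5

A few of the J→M routes:
J-M: max(7) = 7
J-K-L-M: max(3, 3, 5) = 5
J-N-K-L-M: max(7, 5, 3, 5) = 7
The minimum achievable maximum is 5.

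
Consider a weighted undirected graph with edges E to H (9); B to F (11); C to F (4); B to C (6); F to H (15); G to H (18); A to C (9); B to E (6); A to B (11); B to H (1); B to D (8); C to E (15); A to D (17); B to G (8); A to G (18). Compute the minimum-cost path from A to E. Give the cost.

17

Comparing a few candidate routes:
A -> B -> H -> E: 11 + 1 + 9 = 21
A -> B -> E: 11 + 6 = 17
A -> C -> B -> H -> E: 9 + 6 + 1 + 9 = 25
A -> C -> B -> E: 9 + 6 + 6 = 21
A -> C -> E: 9 + 15 = 24
Best route has total 17.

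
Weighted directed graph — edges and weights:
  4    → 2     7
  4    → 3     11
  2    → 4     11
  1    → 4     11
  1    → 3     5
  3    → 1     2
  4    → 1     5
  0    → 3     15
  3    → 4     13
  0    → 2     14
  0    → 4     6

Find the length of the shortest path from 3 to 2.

20

Candidate routes:
3→1→4→2: 2 + 11 + 7 = 20
3→4→2: 13 + 7 = 20
Best route has total 20.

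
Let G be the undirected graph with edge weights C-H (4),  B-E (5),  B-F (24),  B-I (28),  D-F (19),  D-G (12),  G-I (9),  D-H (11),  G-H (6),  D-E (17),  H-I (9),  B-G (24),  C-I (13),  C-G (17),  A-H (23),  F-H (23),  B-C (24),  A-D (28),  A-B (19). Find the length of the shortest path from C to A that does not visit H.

A few of the C→A routes:
C - G - B - A: 17 + 24 + 19 = 60
C - B - A: 24 + 19 = 43
C - G - D - A: 17 + 12 + 28 = 57
C - I - B - A: 13 + 28 + 19 = 60
The minimum is 43.

43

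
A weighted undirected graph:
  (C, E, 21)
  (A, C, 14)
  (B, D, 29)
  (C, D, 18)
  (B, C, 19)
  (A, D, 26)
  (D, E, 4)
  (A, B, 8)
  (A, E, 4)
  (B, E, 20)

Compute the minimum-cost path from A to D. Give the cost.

Comparing a few candidate routes:
A -> C -> D: 14 + 18 = 32
A -> E -> D: 4 + 4 = 8
A -> D: 26
The minimum is 8.

8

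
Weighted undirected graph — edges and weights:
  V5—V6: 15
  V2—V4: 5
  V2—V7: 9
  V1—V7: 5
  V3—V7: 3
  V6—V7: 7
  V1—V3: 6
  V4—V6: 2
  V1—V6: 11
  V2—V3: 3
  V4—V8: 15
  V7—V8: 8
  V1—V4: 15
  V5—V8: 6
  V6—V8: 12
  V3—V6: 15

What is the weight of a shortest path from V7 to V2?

Comparing a few candidate routes:
V7 -> V2: 9
V7 -> V6 -> V3 -> V2: 7 + 15 + 3 = 25
V7 -> V6 -> V4 -> V2: 7 + 2 + 5 = 14
V7 -> V1 -> V6 -> V4 -> V2: 5 + 11 + 2 + 5 = 23
V7 -> V1 -> V3 -> V2: 5 + 6 + 3 = 14
V7 -> V3 -> V2: 3 + 3 = 6
Best route has total 6.

6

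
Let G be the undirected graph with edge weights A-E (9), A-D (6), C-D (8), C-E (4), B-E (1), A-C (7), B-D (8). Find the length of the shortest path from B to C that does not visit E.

16

Routes from B to C avoiding E:
B → D → C: 8 + 8 = 16
B → D → A → C: 8 + 6 + 7 = 21
Best route has total 16.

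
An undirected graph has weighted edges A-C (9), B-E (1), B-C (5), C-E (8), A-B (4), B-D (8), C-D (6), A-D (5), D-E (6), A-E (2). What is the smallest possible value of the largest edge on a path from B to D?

5

Comparing a few candidate routes:
B - E - D: max(1, 6) = 6
B - C - D: max(5, 6) = 6
B - C - E - D: max(5, 8, 6) = 8
B - E - A - D: max(1, 2, 5) = 5
B - A - D: max(4, 5) = 5
B - A - E - D: max(4, 2, 6) = 6
The minimum achievable maximum is 5.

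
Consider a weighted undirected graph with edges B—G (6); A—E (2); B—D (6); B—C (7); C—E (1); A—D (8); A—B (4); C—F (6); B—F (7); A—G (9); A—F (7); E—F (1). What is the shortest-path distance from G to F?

Comparing a few candidate routes:
G - B - A - E - F: 6 + 4 + 2 + 1 = 13
G - B - F: 6 + 7 = 13
G - A - E - F: 9 + 2 + 1 = 12
Best route has total 12.

12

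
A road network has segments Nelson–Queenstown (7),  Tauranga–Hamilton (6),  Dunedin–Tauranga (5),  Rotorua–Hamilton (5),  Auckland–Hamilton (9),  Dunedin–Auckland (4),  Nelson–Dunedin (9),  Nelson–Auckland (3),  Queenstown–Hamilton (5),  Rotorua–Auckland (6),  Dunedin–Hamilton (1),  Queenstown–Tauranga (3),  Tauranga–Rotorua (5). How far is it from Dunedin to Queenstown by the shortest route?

6

Some routes from Dunedin to Queenstown:
Dunedin - Tauranga - Queenstown: 5 + 3 = 8
Dunedin - Hamilton - Queenstown: 1 + 5 = 6
Dunedin - Hamilton - Tauranga - Queenstown: 1 + 6 + 3 = 10
Best route has total 6.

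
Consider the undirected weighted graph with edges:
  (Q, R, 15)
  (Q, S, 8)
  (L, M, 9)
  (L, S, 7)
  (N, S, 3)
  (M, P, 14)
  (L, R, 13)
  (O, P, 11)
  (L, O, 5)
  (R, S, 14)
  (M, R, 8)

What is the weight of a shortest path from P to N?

26

Comparing a few candidate routes:
P - M - R - S - N: 14 + 8 + 14 + 3 = 39
P - O - L - S - N: 11 + 5 + 7 + 3 = 26
P - M - L - S - N: 14 + 9 + 7 + 3 = 33
Shortest: 26.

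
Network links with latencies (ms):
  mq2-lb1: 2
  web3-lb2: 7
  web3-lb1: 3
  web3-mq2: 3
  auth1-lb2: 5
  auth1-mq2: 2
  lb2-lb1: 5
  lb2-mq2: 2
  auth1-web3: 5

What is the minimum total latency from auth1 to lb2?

Checking several routes:
auth1→web3→lb2: 5 + 7 = 12
auth1→web3→lb1→mq2→lb2: 5 + 3 + 2 + 2 = 12
auth1→lb2: 5
auth1→web3→mq2→lb2: 5 + 3 + 2 = 10
auth1→mq2→lb2: 2 + 2 = 4
auth1→mq2→lb1→lb2: 2 + 2 + 5 = 9
The minimum is 4 ms.

4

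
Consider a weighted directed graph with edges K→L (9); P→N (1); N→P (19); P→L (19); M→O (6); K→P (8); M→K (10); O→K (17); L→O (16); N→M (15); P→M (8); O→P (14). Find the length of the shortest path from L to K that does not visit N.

33

Paths from L to K avoiding N:
L-O-P-M-K: 16 + 14 + 8 + 10 = 48
L-O-K: 16 + 17 = 33
Best route has total 33.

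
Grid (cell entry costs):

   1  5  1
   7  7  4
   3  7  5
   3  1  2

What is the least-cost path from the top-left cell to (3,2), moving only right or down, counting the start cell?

17

Path (0,0) (1,0) (2,0) (3,0) (3,1) (3,2): 1 + 7 + 3 + 3 + 1 + 2 = 17.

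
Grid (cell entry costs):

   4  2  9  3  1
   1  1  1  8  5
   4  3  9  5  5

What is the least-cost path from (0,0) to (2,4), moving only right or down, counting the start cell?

25

One optimal route is r0c0→r1c0→r1c1→r1c2→r1c3→r1c4→r2c4.
Its cost is 4 + 1 + 1 + 1 + 8 + 5 + 5 = 25.
(Top row then right column would cost 29.)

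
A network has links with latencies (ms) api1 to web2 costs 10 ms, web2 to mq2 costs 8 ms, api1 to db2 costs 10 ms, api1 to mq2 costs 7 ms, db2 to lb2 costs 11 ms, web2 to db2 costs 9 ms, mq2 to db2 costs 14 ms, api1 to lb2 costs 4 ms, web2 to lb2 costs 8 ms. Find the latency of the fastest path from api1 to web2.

Comparing a few candidate routes:
api1→mq2→web2: 7 + 8 = 15
api1→lb2→db2→web2: 4 + 11 + 9 = 24
api1→db2→web2: 10 + 9 = 19
api1→lb2→web2: 4 + 8 = 12
api1→web2: 10
Best route has total 10 ms.

10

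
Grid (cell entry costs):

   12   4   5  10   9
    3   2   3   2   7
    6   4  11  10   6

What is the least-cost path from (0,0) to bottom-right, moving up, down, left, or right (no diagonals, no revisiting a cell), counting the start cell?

35

Path (0,0) → (1,0) → (1,1) → (1,2) → (1,3) → (1,4) → (2,4): 12 + 3 + 2 + 3 + 2 + 7 + 6 = 35.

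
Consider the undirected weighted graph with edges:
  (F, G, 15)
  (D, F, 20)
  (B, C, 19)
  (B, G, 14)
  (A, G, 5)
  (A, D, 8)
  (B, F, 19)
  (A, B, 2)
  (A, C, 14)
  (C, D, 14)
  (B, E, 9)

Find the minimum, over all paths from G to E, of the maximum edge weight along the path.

9

Comparing a few candidate routes:
G-A-D-C-B-E: max(5, 8, 14, 19, 9) = 19
G-A-B-E: max(5, 2, 9) = 9
G-B-E: max(14, 9) = 14
G-A-C-B-E: max(5, 14, 19, 9) = 19
Best route has worst link 9.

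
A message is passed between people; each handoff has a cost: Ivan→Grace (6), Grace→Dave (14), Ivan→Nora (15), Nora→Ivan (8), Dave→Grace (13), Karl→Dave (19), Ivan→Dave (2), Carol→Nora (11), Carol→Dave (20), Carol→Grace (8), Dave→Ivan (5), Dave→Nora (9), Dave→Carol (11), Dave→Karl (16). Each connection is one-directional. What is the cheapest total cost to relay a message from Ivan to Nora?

Comparing a few candidate routes:
Ivan -> Dave -> Nora: 2 + 9 = 11
Ivan -> Dave -> Carol -> Nora: 2 + 11 + 11 = 24
Ivan -> Nora: 15
Best route has total 11.

11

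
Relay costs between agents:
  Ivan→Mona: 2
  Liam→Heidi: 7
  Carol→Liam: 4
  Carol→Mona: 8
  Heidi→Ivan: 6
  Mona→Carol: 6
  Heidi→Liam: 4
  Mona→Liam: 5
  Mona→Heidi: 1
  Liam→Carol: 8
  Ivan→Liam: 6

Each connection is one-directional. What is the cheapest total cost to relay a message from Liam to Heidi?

7

Candidate routes:
Liam-Heidi: 7
Liam-Carol-Mona-Heidi: 8 + 8 + 1 = 17
Shortest: 7.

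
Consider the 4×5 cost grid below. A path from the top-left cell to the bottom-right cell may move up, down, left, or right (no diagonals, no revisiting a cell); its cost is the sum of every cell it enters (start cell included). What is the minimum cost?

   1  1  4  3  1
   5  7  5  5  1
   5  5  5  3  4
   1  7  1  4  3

18

Best path: [0,0]→[0,1]→[0,2]→[0,3]→[0,4]→[1,4]→[2,4]→[3,4]
Cost: 1 + 1 + 4 + 3 + 1 + 1 + 4 + 3 = 18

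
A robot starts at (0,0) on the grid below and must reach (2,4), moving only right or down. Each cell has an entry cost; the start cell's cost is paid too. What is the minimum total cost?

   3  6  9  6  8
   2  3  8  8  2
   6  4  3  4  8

One optimal route is r0c0→r1c0→r1c1→r2c1→r2c2→r2c3→r2c4.
Its cost is 3 + 2 + 3 + 4 + 3 + 4 + 8 = 27.
For comparison, the top-then-right route costs 42.

27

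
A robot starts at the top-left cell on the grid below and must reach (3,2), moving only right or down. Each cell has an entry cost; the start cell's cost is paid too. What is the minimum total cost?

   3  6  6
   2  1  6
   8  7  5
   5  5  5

Best path: (0,0)→(1,0)→(1,1)→(1,2)→(2,2)→(3,2)
Cost: 3 + 2 + 1 + 6 + 5 + 5 = 22

22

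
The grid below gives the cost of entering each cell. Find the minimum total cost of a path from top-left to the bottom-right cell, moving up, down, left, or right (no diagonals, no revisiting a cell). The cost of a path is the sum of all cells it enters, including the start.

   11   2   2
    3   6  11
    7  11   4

30

Cheapest: [0,0] [0,1] [0,2] [1,2] [2,2]
  11 + 2 + 2 + 11 + 4 = 30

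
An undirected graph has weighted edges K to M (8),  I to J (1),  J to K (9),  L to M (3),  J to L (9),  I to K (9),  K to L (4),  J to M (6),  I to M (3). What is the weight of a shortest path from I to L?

Comparing a few candidate routes:
I→M→L: 3 + 3 = 6
I→J→K→L: 1 + 9 + 4 = 14
I→K→L: 9 + 4 = 13
I→M→K→L: 3 + 8 + 4 = 15
I→J→L: 1 + 9 = 10
I→J→M→L: 1 + 6 + 3 = 10
The minimum is 6.

6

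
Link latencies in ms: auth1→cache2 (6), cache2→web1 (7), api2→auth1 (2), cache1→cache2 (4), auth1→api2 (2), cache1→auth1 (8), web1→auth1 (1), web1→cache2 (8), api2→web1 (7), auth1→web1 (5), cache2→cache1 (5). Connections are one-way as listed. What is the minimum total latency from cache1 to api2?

Candidate routes:
cache1→auth1→api2: 8 + 2 = 10
cache1→cache2→web1→auth1→api2: 4 + 7 + 1 + 2 = 14
The minimum is 10 ms.

10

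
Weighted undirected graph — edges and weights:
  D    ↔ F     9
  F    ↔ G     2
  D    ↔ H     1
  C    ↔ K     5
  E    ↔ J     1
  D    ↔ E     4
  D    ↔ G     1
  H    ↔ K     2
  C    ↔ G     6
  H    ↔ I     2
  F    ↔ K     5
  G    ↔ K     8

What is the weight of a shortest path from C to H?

7

Some routes from C to H:
C - G - D - H: 6 + 1 + 1 = 8
C - K - H: 5 + 2 = 7
C - K - F - G - D - H: 5 + 5 + 2 + 1 + 1 = 14
C - K - G - D - H: 5 + 8 + 1 + 1 = 15
The minimum is 7.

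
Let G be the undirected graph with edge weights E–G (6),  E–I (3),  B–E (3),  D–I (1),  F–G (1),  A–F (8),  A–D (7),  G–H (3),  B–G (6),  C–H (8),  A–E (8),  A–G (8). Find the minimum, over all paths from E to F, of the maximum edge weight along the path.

Checking several routes:
E→A→G→F: max(8, 8, 1) = 8
E→B→G→F: max(3, 6, 1) = 6
E→B→G→A→F: max(3, 6, 8, 8) = 8
E→G→F: max(6, 1) = 6
Smallest bottleneck: 6.

6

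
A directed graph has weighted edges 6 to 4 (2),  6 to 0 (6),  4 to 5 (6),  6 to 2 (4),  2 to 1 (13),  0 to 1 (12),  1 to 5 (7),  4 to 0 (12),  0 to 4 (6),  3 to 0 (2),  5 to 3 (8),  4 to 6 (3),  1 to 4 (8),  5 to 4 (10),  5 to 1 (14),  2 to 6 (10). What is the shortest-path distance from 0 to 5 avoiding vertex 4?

19

Candidate routes:
0 → 1 → 5: 12 + 7 = 19
The minimum is 19.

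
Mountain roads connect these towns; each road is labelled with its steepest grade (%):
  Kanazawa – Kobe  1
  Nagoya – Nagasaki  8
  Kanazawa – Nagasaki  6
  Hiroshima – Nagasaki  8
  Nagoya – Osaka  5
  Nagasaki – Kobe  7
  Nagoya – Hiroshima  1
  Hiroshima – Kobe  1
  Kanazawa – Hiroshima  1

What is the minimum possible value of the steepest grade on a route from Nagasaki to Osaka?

6

Comparing a few candidate routes:
Nagasaki → Kobe → Kanazawa → Hiroshima → Nagoya → Osaka: max(7, 1, 1, 1, 5) = 7
Nagasaki → Kanazawa → Kobe → Hiroshima → Nagoya → Osaka: max(6, 1, 1, 1, 5) = 6
Nagasaki → Kanazawa → Hiroshima → Nagoya → Osaka: max(6, 1, 1, 5) = 6
The minimum achievable maximum is 6%.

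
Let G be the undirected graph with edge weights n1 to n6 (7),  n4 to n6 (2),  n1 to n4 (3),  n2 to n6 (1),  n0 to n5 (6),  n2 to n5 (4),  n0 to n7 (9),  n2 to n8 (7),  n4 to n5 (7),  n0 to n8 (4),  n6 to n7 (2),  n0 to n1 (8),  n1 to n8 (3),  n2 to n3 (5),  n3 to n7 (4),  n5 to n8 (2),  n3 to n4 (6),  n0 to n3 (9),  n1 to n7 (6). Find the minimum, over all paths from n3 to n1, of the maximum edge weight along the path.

4

A few of the n3→n1 routes:
n3 -> n2 -> n6 -> n4 -> n1: max(5, 1, 2, 3) = 5
n3 -> n7 -> n6 -> n2 -> n5 -> n8 -> n1: max(4, 2, 1, 4, 2, 3) = 4
n3 -> n7 -> n6 -> n4 -> n1: max(4, 2, 2, 3) = 4
Best route has worst link 4.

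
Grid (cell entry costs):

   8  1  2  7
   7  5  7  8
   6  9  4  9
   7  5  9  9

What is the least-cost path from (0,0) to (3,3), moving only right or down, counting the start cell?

40

Take r0c0 r0c1 r0c2 r1c2 r2c2 r2c3 r3c3 for a total of 8 + 1 + 2 + 7 + 4 + 9 + 9 = 40.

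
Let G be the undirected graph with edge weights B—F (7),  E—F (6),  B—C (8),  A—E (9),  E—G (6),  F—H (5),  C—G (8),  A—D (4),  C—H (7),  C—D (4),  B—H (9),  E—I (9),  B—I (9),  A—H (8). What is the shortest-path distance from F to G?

12

Checking several routes:
F - H - A - E - G: 5 + 8 + 9 + 6 = 28
F - H - B - C - G: 5 + 9 + 8 + 8 = 30
F - E - G: 6 + 6 = 12
F - B - C - G: 7 + 8 + 8 = 23
F - H - C - G: 5 + 7 + 8 = 20
F - H - A - D - C - G: 5 + 8 + 4 + 4 + 8 = 29
The minimum is 12.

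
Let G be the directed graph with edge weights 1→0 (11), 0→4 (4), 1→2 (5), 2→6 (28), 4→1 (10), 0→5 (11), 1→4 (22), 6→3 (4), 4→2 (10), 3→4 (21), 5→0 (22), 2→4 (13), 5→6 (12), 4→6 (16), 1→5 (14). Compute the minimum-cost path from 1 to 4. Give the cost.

Checking several routes:
1 -> 5 -> 0 -> 4: 14 + 22 + 4 = 40
1 -> 2 -> 4: 5 + 13 = 18
1 -> 2 -> 6 -> 3 -> 4: 5 + 28 + 4 + 21 = 58
1 -> 5 -> 6 -> 3 -> 4: 14 + 12 + 4 + 21 = 51
1 -> 4: 22
1 -> 0 -> 4: 11 + 4 = 15
The minimum is 15.

15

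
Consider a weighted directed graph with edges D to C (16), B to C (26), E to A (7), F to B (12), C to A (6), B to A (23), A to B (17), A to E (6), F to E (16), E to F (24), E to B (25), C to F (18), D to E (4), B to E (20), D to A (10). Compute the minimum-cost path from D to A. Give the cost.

Some routes from D to A:
D -> C -> A: 16 + 6 = 22
D -> E -> A: 4 + 7 = 11
D -> A: 10
D -> E -> B -> A: 4 + 25 + 23 = 52
The minimum is 10.

10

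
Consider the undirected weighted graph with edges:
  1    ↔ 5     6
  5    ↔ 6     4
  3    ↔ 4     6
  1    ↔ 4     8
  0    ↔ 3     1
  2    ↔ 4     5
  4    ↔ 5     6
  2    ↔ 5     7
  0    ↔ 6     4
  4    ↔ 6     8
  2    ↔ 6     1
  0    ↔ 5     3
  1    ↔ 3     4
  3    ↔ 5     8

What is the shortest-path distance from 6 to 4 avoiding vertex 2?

Comparing a few candidate routes:
6→0→3→4: 4 + 1 + 6 = 11
6→4: 8
6→5→4: 4 + 6 = 10
6→0→5→4: 4 + 3 + 6 = 13
Shortest: 8.

8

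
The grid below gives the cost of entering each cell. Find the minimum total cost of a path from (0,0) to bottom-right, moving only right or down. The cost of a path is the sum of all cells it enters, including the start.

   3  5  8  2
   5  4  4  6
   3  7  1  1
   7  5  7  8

26

One optimal route is (0,0) -> (0,1) -> (1,1) -> (1,2) -> (2,2) -> (2,3) -> (3,3).
Its cost is 3 + 5 + 4 + 4 + 1 + 1 + 8 = 26.
For comparison, the top-then-right route costs 33.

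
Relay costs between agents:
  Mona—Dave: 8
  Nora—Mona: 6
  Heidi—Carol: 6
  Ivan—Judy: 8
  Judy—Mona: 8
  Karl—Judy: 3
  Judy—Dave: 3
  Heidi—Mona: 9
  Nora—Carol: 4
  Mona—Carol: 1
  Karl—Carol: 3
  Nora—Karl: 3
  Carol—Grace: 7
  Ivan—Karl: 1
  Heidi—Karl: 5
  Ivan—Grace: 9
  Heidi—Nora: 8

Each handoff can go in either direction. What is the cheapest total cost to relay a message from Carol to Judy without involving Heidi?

Checking several routes:
Carol -> Karl -> Ivan -> Judy: 3 + 1 + 8 = 12
Carol -> Mona -> Judy: 1 + 8 = 9
Carol -> Mona -> Dave -> Judy: 1 + 8 + 3 = 12
Carol -> Karl -> Judy: 3 + 3 = 6
Carol -> Nora -> Karl -> Judy: 4 + 3 + 3 = 10
Best route has total 6.

6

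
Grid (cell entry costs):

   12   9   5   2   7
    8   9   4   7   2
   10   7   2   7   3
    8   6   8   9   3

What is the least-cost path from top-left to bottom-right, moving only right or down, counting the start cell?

Path (0,0) -> (0,1) -> (0,2) -> (0,3) -> (0,4) -> (1,4) -> (2,4) -> (3,4): 12 + 9 + 5 + 2 + 7 + 2 + 3 + 3 = 43.

43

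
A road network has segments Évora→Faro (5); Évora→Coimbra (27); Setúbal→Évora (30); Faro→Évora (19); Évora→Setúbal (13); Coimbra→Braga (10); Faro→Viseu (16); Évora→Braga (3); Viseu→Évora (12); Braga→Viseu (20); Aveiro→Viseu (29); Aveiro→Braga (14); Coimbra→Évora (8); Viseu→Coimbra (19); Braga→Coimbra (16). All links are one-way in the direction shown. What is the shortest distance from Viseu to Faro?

Candidate routes:
Viseu → Coimbra → Évora → Faro: 19 + 8 + 5 = 32
Viseu → Évora → Faro: 12 + 5 = 17
Best route has total 17.

17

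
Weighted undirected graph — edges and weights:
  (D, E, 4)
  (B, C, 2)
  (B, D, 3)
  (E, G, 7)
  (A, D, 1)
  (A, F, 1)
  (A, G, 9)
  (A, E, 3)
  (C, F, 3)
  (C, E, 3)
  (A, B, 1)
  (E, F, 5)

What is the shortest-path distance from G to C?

10

Comparing a few candidate routes:
G - E - C: 7 + 3 = 10
G - A - F - C: 9 + 1 + 3 = 13
G - E - A - B - C: 7 + 3 + 1 + 2 = 13
G - A - B - C: 9 + 1 + 2 = 12
Shortest: 10.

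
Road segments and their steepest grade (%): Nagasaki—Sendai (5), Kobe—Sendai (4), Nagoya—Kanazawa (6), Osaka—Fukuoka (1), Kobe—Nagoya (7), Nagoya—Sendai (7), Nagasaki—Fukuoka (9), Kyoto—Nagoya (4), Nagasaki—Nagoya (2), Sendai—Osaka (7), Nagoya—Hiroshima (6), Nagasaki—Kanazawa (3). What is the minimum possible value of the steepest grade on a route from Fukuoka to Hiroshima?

7

A few of the Fukuoka→Hiroshima routes:
Fukuoka - Osaka - Sendai - Nagasaki - Kanazawa - Nagoya - Hiroshima: max(1, 7, 5, 3, 6, 6) = 7
Fukuoka - Nagasaki - Sendai - Kobe - Nagoya - Hiroshima: max(9, 5, 4, 7, 6) = 9
Fukuoka - Osaka - Sendai - Nagasaki - Nagoya - Hiroshima: max(1, 7, 5, 2, 6) = 7
Fukuoka - Osaka - Sendai - Nagoya - Hiroshima: max(1, 7, 7, 6) = 7
Fukuoka - Nagasaki - Sendai - Nagoya - Hiroshima: max(9, 5, 7, 6) = 9
Fukuoka - Osaka - Sendai - Kobe - Nagoya - Hiroshima: max(1, 7, 4, 7, 6) = 7
The minimum achievable maximum is 7%.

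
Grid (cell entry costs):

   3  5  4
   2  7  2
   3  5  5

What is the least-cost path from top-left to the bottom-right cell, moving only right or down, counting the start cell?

18

Path r0c0 -> r1c0 -> r2c0 -> r2c1 -> r2c2: 3 + 2 + 3 + 5 + 5 = 18.
(Top row then right column would cost 19.)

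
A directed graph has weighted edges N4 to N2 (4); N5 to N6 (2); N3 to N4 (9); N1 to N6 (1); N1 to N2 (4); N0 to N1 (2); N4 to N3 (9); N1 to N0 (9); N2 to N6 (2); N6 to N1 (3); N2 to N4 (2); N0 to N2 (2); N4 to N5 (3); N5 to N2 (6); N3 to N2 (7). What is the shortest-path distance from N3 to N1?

Comparing a few candidate routes:
N3 - N2 - N6 - N1: 7 + 2 + 3 = 12
N3 - N4 - N5 - N6 - N1: 9 + 3 + 2 + 3 = 17
N3 - N2 - N4 - N5 - N6 - N1: 7 + 2 + 3 + 2 + 3 = 17
Best route has total 12.

12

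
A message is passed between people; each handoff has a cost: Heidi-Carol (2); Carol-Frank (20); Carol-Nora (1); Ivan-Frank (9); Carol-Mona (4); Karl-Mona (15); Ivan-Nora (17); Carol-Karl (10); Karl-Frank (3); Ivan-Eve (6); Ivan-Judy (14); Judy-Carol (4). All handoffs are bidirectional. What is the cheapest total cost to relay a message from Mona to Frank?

A few of the Mona→Frank routes:
Mona → Carol → Frank: 4 + 20 = 24
Mona → Carol → Nora → Ivan → Frank: 4 + 1 + 17 + 9 = 31
Mona → Karl → Frank: 15 + 3 = 18
Mona → Carol → Karl → Frank: 4 + 10 + 3 = 17
Best route has total 17.

17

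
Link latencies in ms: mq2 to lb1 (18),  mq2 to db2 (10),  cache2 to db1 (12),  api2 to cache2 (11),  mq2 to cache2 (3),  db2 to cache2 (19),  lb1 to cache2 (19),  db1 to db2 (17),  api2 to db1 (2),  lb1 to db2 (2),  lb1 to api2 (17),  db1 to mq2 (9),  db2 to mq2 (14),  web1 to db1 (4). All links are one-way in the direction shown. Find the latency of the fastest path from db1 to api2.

44

Routes from db1 to api2:
db1 → db2 → mq2 → lb1 → api2: 17 + 14 + 18 + 17 = 66
db1 → mq2 → lb1 → api2: 9 + 18 + 17 = 44
Shortest: 44 ms.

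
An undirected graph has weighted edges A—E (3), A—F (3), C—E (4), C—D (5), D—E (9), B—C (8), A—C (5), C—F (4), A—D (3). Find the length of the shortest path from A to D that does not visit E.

Routes from A to D avoiding E:
A→C→D: 5 + 5 = 10
A→F→C→D: 3 + 4 + 5 = 12
A→D: 3
Best route has total 3.

3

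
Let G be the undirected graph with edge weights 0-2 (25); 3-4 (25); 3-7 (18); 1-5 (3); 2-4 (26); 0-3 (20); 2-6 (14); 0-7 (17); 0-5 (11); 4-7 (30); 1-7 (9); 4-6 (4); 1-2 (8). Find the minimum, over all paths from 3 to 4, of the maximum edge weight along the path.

18

Some routes from 3 to 4:
3 - 0 - 5 - 1 - 2 - 6 - 4: max(20, 11, 3, 8, 14, 4) = 20
3 - 7 - 0 - 5 - 1 - 2 - 6 - 4: max(18, 17, 11, 3, 8, 14, 4) = 18
3 - 7 - 1 - 2 - 6 - 4: max(18, 9, 8, 14, 4) = 18
Smallest bottleneck: 18.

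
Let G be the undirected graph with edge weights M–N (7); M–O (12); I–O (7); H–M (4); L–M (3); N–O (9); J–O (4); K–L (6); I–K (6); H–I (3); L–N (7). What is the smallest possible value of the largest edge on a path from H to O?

Checking several routes:
H-M-L-K-I-O: max(4, 3, 6, 6, 7) = 7
H-M-N-O: max(4, 7, 9) = 9
H-I-K-L-N-O: max(3, 6, 6, 7, 9) = 9
H-I-O: max(3, 7) = 7
H-M-N-L-K-I-O: max(4, 7, 7, 6, 6, 7) = 7
H-I-K-L-M-N-O: max(3, 6, 6, 3, 7, 9) = 9
Smallest bottleneck: 7.

7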